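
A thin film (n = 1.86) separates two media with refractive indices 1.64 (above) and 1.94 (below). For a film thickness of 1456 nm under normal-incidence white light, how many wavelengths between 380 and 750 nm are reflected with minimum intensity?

Ray reflecting at the top interface goes from n = 1.64 toward n = 1.86: a half-wave phase shift.
At the lower boundary (n = 1.86 to n = 1.94) the reflected ray undergoes a half-wave phase shift.
The two reflections carry the same phase change, so no net offset.
For minimum reflection here: 2 n t = (m + ½) λ.
λ = 2 n t / (m + ½) = 5416 / (m + ½) nm.
m=6: 833 nm (IR); m=7: 722 nm (visible); m=8: 637 nm (visible); m=9: 570 nm (visible); m=10: 516 nm (visible); m=11: 471 nm (visible); m=12: 433 nm (visible); m=13: 401 nm (visible); m=14: 374 nm (UV).

7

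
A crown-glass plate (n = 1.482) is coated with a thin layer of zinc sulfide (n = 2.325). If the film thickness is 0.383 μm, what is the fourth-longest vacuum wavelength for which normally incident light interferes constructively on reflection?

Ray reflecting at the top interface goes from n = 1.0 toward n = 2.325: a half-wave phase shift.
Ray reflecting at the bottom interface goes from n = 2.325 toward n = 1.482: no phase shift.
Exactly one π shift → a net half-wave offset.
So the condition for constructive reflection is 2 n t = (m + ½) λ.
λ = 2 n t / (m + ½). The fourth-longest wavelength is m = 3: λ = 2 × 2.325 × 383 / 3.50 = 509 nm.

509 nm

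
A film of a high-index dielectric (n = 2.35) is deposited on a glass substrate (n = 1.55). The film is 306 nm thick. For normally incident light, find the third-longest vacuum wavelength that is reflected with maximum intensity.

575 nm

Ray reflecting at the top interface goes from n = 1.0 toward n = 2.35: a half-wave phase shift.
Bottom surface (2.35 → 1.55): reflection off a lower-index medium gives no phase shift.
Net: one phase inversion between the two reflected rays.
With one net inversion, constructive interference in reflection requires 2 n t = (m + ½) λ.
λ = 2 n t / (m + ½). The third-longest wavelength is m = 2: λ = 2 × 2.35 × 306 / 2.50 = 575 nm.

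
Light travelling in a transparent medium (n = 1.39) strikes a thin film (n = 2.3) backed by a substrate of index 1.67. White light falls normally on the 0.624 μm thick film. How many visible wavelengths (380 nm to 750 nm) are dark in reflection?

Ray reflecting at the top interface goes from n = 1.39 toward n = 2.3: a half-wave phase shift.
Ray reflecting at the bottom interface goes from n = 2.3 toward n = 1.67: no phase shift.
Exactly one π shift → a net half-wave offset.
With one net inversion, destructive interference in reflection requires 2 n t = m λ.
λ = 2 n t / m = 2870 / m nm.
m=3: 957 nm (IR); m=4: 718 nm (visible); m=5: 574 nm (visible); m=6: 478 nm (visible); m=7: 410 nm (visible); m=8: 359 nm (UV).

4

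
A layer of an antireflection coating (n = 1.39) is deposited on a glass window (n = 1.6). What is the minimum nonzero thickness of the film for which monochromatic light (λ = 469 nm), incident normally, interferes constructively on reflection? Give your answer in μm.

At the upper boundary (n = 1.0 to n = 1.39) the reflected ray undergoes a half-wave phase shift.
At the lower boundary (n = 1.39 to n = 1.6) the reflected ray undergoes a half-wave phase shift.
Net: no relative phase inversion (both shifts match).
For bright reflection here: 2 n t = m λ.
Minimum nonzero at m = 1: t = λ / (2 n) = 469 / (2 × 1.39) = 169 nm.

0.169 μm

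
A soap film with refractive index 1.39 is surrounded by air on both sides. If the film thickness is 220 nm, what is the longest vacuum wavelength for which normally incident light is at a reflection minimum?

At the upper boundary (n = 1.0 to n = 1.39) the reflected ray undergoes a half-wave phase shift.
Bottom surface (1.39 → 1.0): reflection off a lower-index medium gives no phase shift.
Net: one phase inversion between the two reflected rays.
So the condition for destructive reflection is 2 n t = m λ.
λ = 2 n t / m. The longest wavelength is m = 1: λ = 2 × 1.39 × 220 / 1.00 = 612 nm.

612 nm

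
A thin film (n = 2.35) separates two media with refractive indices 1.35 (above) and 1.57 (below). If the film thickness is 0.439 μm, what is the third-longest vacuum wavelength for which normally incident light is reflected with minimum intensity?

Ray reflecting at the top interface goes from n = 1.35 toward n = 2.35: a half-wave phase shift.
Ray reflecting at the bottom interface goes from n = 2.35 toward n = 1.57: no phase shift.
Net: one phase inversion between the two reflected rays.
For minimum reflection here: 2 n t = m λ.
λ = 2 n t / m. The third-longest wavelength is m = 3: λ = 2 × 2.35 × 439 / 3.00 = 688 nm.

688 nm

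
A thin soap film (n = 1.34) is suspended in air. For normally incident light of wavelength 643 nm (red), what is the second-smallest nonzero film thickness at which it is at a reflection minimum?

480 nm

At the upper boundary (n = 1.0 to n = 1.34) the reflected ray undergoes a half-wave phase shift.
Bottom surface (1.34 → 1.0): reflection off a lower-index medium gives no phase shift.
Net: one phase inversion between the two reflected rays.
With one net inversion, destructive interference in reflection requires 2 n t = m λ.
The second-smallest nonzero thickness corresponds to m = 2: t = m λ / (2 n) = 2.00 × 643 / (2 × 1.34) = 480 nm.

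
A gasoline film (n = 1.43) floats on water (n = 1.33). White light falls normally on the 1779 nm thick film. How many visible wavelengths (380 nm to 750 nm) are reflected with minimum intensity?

At the upper boundary (n = 1.0 to n = 1.43) the reflected ray undergoes a half-wave phase shift.
Ray reflecting at the bottom interface goes from n = 1.43 toward n = 1.33: no phase shift.
Net: one phase inversion between the two reflected rays.
So the condition for destructive reflection is 2 n t = m λ.
λ = 2 n t / m = 5088 / m nm.
m=6: 848 nm (IR); m=7: 727 nm (visible); m=8: 636 nm (visible); m=9: 565 nm (visible); m=10: 509 nm (visible); m=11: 463 nm (visible); m=12: 424 nm (visible); m=13: 391 nm (visible); m=14: 363 nm (UV).

7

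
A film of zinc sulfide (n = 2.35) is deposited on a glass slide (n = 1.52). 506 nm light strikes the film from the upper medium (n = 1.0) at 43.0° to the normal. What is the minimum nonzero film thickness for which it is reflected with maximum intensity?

At the upper boundary (n = 1.0 to n = 2.35) the reflected ray undergoes a half-wave phase shift.
Bottom surface (2.35 → 1.52): reflection off a lower-index medium gives no phase shift.
The two reflections differ by half a wavelength.
So the condition for constructive reflection is 2 n t cos θ_r = (m + ½) λ.
Snell's law: 1.0 sin 43.0° = 2.35 sin θ_r → sin θ_r = 0.290, cos θ_r = 0.957.
Minimum at m = 0: t = λ / (4 n cos θ_r) = 506 / (4 × 2.35 × 0.957) = 56.3 nm.

56.3 nm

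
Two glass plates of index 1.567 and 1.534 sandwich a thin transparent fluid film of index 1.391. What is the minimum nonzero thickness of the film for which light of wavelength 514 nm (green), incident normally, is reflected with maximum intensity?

92.4 nm

Top surface (1.567 → 1.391): reflection off a lower-index medium gives no phase shift.
Ray reflecting at the bottom interface goes from n = 1.391 toward n = 1.534: a half-wave phase shift.
Exactly one π shift → a net half-wave offset.
With one net inversion, constructive interference in reflection requires 2 n t = (m + ½) λ.
Minimum at m = 0: t = λ / (4 n) = 514 / (4 × 1.391) = 92.4 nm.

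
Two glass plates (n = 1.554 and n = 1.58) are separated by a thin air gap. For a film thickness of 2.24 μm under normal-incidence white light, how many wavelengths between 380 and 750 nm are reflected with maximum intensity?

6

At the upper boundary (n = 1.554 to n = 1.0) the reflected ray undergoes no phase shift.
Ray reflecting at the bottom interface goes from n = 1.0 toward n = 1.58: a half-wave phase shift.
Exactly one π shift → a net half-wave offset.
So the condition for constructive reflection is 2 n t = (m + ½) λ.
λ = 2 n t / (m + ½) = 4480 / (m + ½) nm.
m=5: 815 nm (IR); m=6: 689 nm (visible); m=7: 597 nm (visible); m=8: 527 nm (visible); m=9: 472 nm (visible); m=10: 427 nm (visible); m=11: 390 nm (visible); m=12: 358 nm (UV).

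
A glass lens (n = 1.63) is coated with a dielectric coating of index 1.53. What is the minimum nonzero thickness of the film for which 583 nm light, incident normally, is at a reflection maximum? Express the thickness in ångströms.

1905 Å

Top surface (1.0 → 1.53): reflection off a higher-index medium gives a half-wave phase shift.
Bottom surface (1.53 → 1.63): reflection off a higher-index medium gives a half-wave phase shift.
Zero or two π shifts → no net half-wave offset.
For bright reflection here: 2 n t = m λ.
Minimum nonzero at m = 1: t = λ / (2 n) = 583 / (2 × 1.53) = 191 nm.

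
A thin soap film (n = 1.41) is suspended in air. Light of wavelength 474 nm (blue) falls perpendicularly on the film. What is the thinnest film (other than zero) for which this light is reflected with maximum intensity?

84.0 nm

Ray reflecting at the top interface goes from n = 1.0 toward n = 1.41: a half-wave phase shift.
Ray reflecting at the bottom interface goes from n = 1.41 toward n = 1.0: no phase shift.
The two reflections differ by half a wavelength.
For strong reflection here: 2 n t = (m + ½) λ.
Minimum at m = 0: t = λ / (4 n) = 474 / (4 × 1.41) = 84.0 nm.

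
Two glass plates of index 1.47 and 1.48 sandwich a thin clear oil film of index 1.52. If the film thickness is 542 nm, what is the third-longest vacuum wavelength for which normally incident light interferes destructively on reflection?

549 nm

At the upper boundary (n = 1.47 to n = 1.52) the reflected ray undergoes a half-wave phase shift.
Bottom surface (1.52 → 1.48): reflection off a lower-index medium gives no phase shift.
Net: one phase inversion between the two reflected rays.
With one net inversion, destructive interference in reflection requires 2 n t = m λ.
λ = 2 n t / m. The third-longest wavelength is m = 3: λ = 2 × 1.52 × 542 / 3.00 = 549 nm.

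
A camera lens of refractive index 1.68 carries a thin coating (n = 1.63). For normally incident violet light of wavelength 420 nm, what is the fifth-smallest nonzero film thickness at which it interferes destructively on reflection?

580 nm

Ray reflecting at the top interface goes from n = 1.0 toward n = 1.63: a half-wave phase shift.
Bottom surface (1.63 → 1.68): reflection off a higher-index medium gives a half-wave phase shift.
Zero or two π shifts → no net half-wave offset.
So the condition for destructive reflection is 2 n t = (m + ½) λ.
The fifth-smallest nonzero thickness corresponds to m = 4: t = (m + ½) λ / (2 n) = 4.50 × 420 / (2 × 1.63) = 580 nm.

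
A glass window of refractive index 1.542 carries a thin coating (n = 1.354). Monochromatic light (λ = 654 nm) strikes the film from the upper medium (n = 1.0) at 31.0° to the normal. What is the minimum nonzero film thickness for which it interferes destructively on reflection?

Top surface (1.0 → 1.354): reflection off a higher-index medium gives a half-wave phase shift.
Bottom surface (1.354 → 1.542): reflection off a higher-index medium gives a half-wave phase shift.
The two reflections carry the same phase change, so no net offset.
For minimum reflection here: 2 n t cos θ_r = (m + ½) λ.
Snell's law: 1.0 sin 31.0° = 1.354 sin θ_r → sin θ_r = 0.380, cos θ_r = 0.925.
Minimum at m = 0: t = λ / (4 n cos θ_r) = 654 / (4 × 1.354 × 0.925) = 131 nm.

131 nm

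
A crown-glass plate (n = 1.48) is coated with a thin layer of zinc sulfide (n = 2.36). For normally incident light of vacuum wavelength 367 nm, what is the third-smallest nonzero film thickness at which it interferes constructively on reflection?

194 nm

At the upper boundary (n = 1.0 to n = 2.36) the reflected ray undergoes a half-wave phase shift.
At the lower boundary (n = 2.36 to n = 1.48) the reflected ray undergoes no phase shift.
Exactly one π shift → a net half-wave offset.
With one net inversion, constructive interference in reflection requires 2 n t = (m + ½) λ.
The third-smallest nonzero thickness corresponds to m = 2: t = (m + ½) λ / (2 n) = 2.50 × 367 / (2 × 2.36) = 194 nm.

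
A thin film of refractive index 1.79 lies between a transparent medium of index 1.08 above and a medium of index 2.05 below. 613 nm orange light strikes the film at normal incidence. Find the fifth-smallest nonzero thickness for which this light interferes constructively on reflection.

856 nm

At the upper boundary (n = 1.08 to n = 1.79) the reflected ray undergoes a half-wave phase shift.
Bottom surface (1.79 → 2.05): reflection off a higher-index medium gives a half-wave phase shift.
Net: no relative phase inversion (both shifts match).
With no net inversion, constructive interference in reflection requires 2 n t = m λ.
The fifth-smallest nonzero thickness corresponds to m = 5: t = m λ / (2 n) = 5.00 × 613 / (2 × 1.79) = 856 nm.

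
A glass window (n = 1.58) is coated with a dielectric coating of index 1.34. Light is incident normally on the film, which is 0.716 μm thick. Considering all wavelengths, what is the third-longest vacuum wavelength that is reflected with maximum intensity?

640 nm

At the upper boundary (n = 1.0 to n = 1.34) the reflected ray undergoes a half-wave phase shift.
At the lower boundary (n = 1.34 to n = 1.58) the reflected ray undergoes a half-wave phase shift.
Zero or two π shifts → no net half-wave offset.
For bright reflection here: 2 n t = m λ.
λ = 2 n t / m. The third-longest wavelength is m = 3: λ = 2 × 1.34 × 716 / 3.00 = 640 nm.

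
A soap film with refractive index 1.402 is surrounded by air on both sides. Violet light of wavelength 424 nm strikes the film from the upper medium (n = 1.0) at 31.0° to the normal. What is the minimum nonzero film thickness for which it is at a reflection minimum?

163 nm

Top surface (1.0 → 1.402): reflection off a higher-index medium gives a half-wave phase shift.
Ray reflecting at the bottom interface goes from n = 1.402 toward n = 1.0: no phase shift.
The two reflections differ by half a wavelength.
For minimum reflection here: 2 n t cos θ_r = m λ.
Snell's law: 1.0 sin 31.0° = 1.402 sin θ_r → sin θ_r = 0.367, cos θ_r = 0.930.
Minimum nonzero at m = 1: t = λ / (2 n cos θ_r) = 424 / (2 × 1.402 × 0.930) = 163 nm.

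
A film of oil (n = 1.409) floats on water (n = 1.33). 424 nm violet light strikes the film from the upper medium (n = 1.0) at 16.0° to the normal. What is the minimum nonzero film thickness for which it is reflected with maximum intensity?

76.7 nm

Ray reflecting at the top interface goes from n = 1.0 toward n = 1.409: a half-wave phase shift.
At the lower boundary (n = 1.409 to n = 1.33) the reflected ray undergoes no phase shift.
Exactly one π shift → a net half-wave offset.
With one net inversion, constructive interference in reflection requires 2 n t cos θ_r = (m + ½) λ.
Snell's law: 1.0 sin 16.0° = 1.409 sin θ_r → sin θ_r = 0.196, cos θ_r = 0.981.
Minimum at m = 0: t = λ / (4 n cos θ_r) = 424 / (4 × 1.409 × 0.981) = 76.7 nm.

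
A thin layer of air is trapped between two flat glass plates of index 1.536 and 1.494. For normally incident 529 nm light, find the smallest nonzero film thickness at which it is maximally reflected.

132 nm

At the upper boundary (n = 1.536 to n = 1.0) the reflected ray undergoes no phase shift.
Ray reflecting at the bottom interface goes from n = 1.0 toward n = 1.494: a half-wave phase shift.
Net: one phase inversion between the two reflected rays.
For strong reflection here: 2 n t = (m + ½) λ.
Minimum at m = 0: t = λ / (4 n) = 529 / (4 × 1.0) = 132 nm.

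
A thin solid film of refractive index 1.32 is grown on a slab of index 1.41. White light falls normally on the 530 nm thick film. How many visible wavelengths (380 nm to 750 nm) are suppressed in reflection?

Top surface (1.0 → 1.32): reflection off a higher-index medium gives a half-wave phase shift.
Bottom surface (1.32 → 1.41): reflection off a higher-index medium gives a half-wave phase shift.
Zero or two π shifts → no net half-wave offset.
With no net inversion, destructive interference in reflection requires 2 n t = (m + ½) λ.
λ = 2 n t / (m + ½) = 1399 / (m + ½) nm.
m=1: 933 nm (IR); m=2: 560 nm (visible); m=3: 400 nm (visible); m=4: 311 nm (UV).

2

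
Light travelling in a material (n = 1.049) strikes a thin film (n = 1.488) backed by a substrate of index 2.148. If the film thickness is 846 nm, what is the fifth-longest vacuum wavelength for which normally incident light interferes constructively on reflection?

Top surface (1.049 → 1.488): reflection off a higher-index medium gives a half-wave phase shift.
Bottom surface (1.488 → 2.148): reflection off a higher-index medium gives a half-wave phase shift.
Zero or two π shifts → no net half-wave offset.
For strong reflection here: 2 n t = m λ.
λ = 2 n t / m. The fifth-longest wavelength is m = 5: λ = 2 × 1.488 × 846 / 5.00 = 504 nm.

504 nm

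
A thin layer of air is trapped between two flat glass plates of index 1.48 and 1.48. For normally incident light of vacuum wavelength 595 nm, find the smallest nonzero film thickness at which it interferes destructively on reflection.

298 nm

At the upper boundary (n = 1.48 to n = 1.0) the reflected ray undergoes no phase shift.
Ray reflecting at the bottom interface goes from n = 1.0 toward n = 1.48: a half-wave phase shift.
Exactly one π shift → a net half-wave offset.
For weak reflection here: 2 n t = m λ.
Minimum nonzero at m = 1: t = λ / (2 n) = 595 / (2 × 1.0) = 298 nm.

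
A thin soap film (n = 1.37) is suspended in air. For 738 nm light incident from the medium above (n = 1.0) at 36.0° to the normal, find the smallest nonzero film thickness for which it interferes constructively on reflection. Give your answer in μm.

0.149 μm

Ray reflecting at the top interface goes from n = 1.0 toward n = 1.37: a half-wave phase shift.
Bottom surface (1.37 → 1.0): reflection off a lower-index medium gives no phase shift.
Net: one phase inversion between the two reflected rays.
So the condition for constructive reflection is 2 n t cos θ_r = (m + ½) λ.
Snell's law: 1.0 sin 36.0° = 1.37 sin θ_r → sin θ_r = 0.429, cos θ_r = 0.903.
Minimum at m = 0: t = λ / (4 n cos θ_r) = 738 / (4 × 1.37 × 0.903) = 149 nm.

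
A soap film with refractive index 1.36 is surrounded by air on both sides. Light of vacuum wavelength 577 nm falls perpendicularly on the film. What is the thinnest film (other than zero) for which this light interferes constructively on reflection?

Ray reflecting at the top interface goes from n = 1.0 toward n = 1.36: a half-wave phase shift.
At the lower boundary (n = 1.36 to n = 1.0) the reflected ray undergoes no phase shift.
Net: one phase inversion between the two reflected rays.
For maximum reflection here: 2 n t = (m + ½) λ.
Minimum at m = 0: t = λ / (4 n) = 577 / (4 × 1.36) = 106 nm.

106 nm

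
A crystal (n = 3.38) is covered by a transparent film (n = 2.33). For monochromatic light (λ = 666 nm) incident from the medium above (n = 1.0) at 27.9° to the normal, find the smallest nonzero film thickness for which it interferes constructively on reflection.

At the upper boundary (n = 1.0 to n = 2.33) the reflected ray undergoes a half-wave phase shift.
Ray reflecting at the bottom interface goes from n = 2.33 toward n = 3.38: a half-wave phase shift.
Net: no relative phase inversion (both shifts match).
So the condition for constructive reflection is 2 n t cos θ_r = m λ.
Snell's law: 1.0 sin 27.9° = 2.33 sin θ_r → sin θ_r = 0.201, cos θ_r = 0.980.
Minimum nonzero at m = 1: t = λ / (2 n cos θ_r) = 666 / (2 × 2.33 × 0.980) = 146 nm.

146 nm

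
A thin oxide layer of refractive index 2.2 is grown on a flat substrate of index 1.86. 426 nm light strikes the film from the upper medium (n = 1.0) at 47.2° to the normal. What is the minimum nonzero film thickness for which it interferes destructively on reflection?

103 nm

Ray reflecting at the top interface goes from n = 1.0 toward n = 2.2: a half-wave phase shift.
Bottom surface (2.2 → 1.86): reflection off a lower-index medium gives no phase shift.
The two reflections differ by half a wavelength.
For weak reflection here: 2 n t cos θ_r = m λ.
Snell's law: 1.0 sin 47.2° = 2.2 sin θ_r → sin θ_r = 0.334, cos θ_r = 0.943.
Minimum nonzero at m = 1: t = λ / (2 n cos θ_r) = 426 / (2 × 2.2 × 0.943) = 103 nm.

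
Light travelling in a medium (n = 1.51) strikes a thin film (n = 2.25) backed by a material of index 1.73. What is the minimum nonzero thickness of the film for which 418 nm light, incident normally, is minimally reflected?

92.9 nm

Ray reflecting at the top interface goes from n = 1.51 toward n = 2.25: a half-wave phase shift.
At the lower boundary (n = 2.25 to n = 1.73) the reflected ray undergoes no phase shift.
Net: one phase inversion between the two reflected rays.
So the condition for destructive reflection is 2 n t = m λ.
Minimum nonzero at m = 1: t = λ / (2 n) = 418 / (2 × 2.25) = 92.9 nm.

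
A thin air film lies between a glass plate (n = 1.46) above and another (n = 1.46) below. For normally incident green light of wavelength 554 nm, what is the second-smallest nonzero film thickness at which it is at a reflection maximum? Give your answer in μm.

Top surface (1.46 → 1.0): reflection off a lower-index medium gives no phase shift.
At the lower boundary (n = 1.0 to n = 1.46) the reflected ray undergoes a half-wave phase shift.
The two reflections differ by half a wavelength.
For strong reflection here: 2 n t = (m + ½) λ.
The second-smallest nonzero thickness corresponds to m = 1: t = (m + ½) λ / (2 n) = 1.50 × 554 / (2 × 1.0) = 416 nm.

0.416 μm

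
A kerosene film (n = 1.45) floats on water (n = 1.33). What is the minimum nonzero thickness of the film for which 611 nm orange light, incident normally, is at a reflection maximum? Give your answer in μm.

0.105 μm

Ray reflecting at the top interface goes from n = 1.0 toward n = 1.45: a half-wave phase shift.
At the lower boundary (n = 1.45 to n = 1.33) the reflected ray undergoes no phase shift.
The two reflections differ by half a wavelength.
So the condition for constructive reflection is 2 n t = (m + ½) λ.
Minimum at m = 0: t = λ / (4 n) = 611 / (4 × 1.45) = 105 nm.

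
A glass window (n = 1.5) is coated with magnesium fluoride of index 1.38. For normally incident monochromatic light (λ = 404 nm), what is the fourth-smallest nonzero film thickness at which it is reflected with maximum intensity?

At the upper boundary (n = 1.0 to n = 1.38) the reflected ray undergoes a half-wave phase shift.
Ray reflecting at the bottom interface goes from n = 1.38 toward n = 1.5: a half-wave phase shift.
Zero or two π shifts → no net half-wave offset.
For maximum reflection here: 2 n t = m λ.
The fourth-smallest nonzero thickness corresponds to m = 4: t = m λ / (2 n) = 4.00 × 404 / (2 × 1.38) = 586 nm.

586 nm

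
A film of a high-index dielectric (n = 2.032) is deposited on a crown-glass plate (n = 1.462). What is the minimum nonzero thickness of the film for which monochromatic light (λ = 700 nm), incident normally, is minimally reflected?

172 nm

Top surface (1.0 → 2.032): reflection off a higher-index medium gives a half-wave phase shift.
At the lower boundary (n = 2.032 to n = 1.462) the reflected ray undergoes no phase shift.
Net: one phase inversion between the two reflected rays.
For minimum reflection here: 2 n t = m λ.
Minimum nonzero at m = 1: t = λ / (2 n) = 700 / (2 × 2.032) = 172 nm.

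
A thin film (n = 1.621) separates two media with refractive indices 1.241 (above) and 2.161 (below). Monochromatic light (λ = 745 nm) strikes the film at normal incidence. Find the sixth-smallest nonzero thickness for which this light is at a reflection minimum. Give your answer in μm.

At the upper boundary (n = 1.241 to n = 1.621) the reflected ray undergoes a half-wave phase shift.
Ray reflecting at the bottom interface goes from n = 1.621 toward n = 2.161: a half-wave phase shift.
Net: no relative phase inversion (both shifts match).
For minimum reflection here: 2 n t = (m + ½) λ.
The sixth-smallest nonzero thickness corresponds to m = 5: t = (m + ½) λ / (2 n) = 5.50 × 745 / (2 × 1.621) = 1264 nm.

1.26 μm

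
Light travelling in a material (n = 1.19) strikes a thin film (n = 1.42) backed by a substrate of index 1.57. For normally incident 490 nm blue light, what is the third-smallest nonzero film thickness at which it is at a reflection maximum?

518 nm

At the upper boundary (n = 1.19 to n = 1.42) the reflected ray undergoes a half-wave phase shift.
Ray reflecting at the bottom interface goes from n = 1.42 toward n = 1.57: a half-wave phase shift.
Net: no relative phase inversion (both shifts match).
So the condition for constructive reflection is 2 n t = m λ.
The third-smallest nonzero thickness corresponds to m = 3: t = m λ / (2 n) = 3.00 × 490 / (2 × 1.42) = 518 nm.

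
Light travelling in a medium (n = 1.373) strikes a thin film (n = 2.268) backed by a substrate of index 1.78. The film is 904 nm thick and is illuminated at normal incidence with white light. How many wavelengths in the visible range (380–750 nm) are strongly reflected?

6

Top surface (1.373 → 2.268): reflection off a higher-index medium gives a half-wave phase shift.
Bottom surface (2.268 → 1.78): reflection off a lower-index medium gives no phase shift.
Exactly one π shift → a net half-wave offset.
So the condition for constructive reflection is 2 n t = (m + ½) λ.
λ = 2 n t / (m + ½) = 4101 / (m + ½) nm.
m=4: 911 nm (IR); m=5: 746 nm (visible); m=6: 631 nm (visible); m=7: 547 nm (visible); m=8: 482 nm (visible); m=9: 432 nm (visible); m=10: 391 nm (visible); m=11: 357 nm (UV).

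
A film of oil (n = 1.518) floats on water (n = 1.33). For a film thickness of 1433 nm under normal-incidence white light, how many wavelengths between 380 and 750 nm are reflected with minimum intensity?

Top surface (1.0 → 1.518): reflection off a higher-index medium gives a half-wave phase shift.
Bottom surface (1.518 → 1.33): reflection off a lower-index medium gives no phase shift.
Exactly one π shift → a net half-wave offset.
So the condition for destructive reflection is 2 n t = m λ.
λ = 2 n t / m = 4351 / m nm.
m=5: 870 nm (IR); m=6: 725 nm (visible); m=7: 622 nm (visible); m=8: 544 nm (visible); m=9: 483 nm (visible); m=10: 435 nm (visible); m=11: 396 nm (visible); m=12: 363 nm (UV).

6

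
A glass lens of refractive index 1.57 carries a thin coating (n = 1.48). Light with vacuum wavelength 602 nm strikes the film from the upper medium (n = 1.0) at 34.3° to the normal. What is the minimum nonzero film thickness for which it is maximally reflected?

Top surface (1.0 → 1.48): reflection off a higher-index medium gives a half-wave phase shift.
Bottom surface (1.48 → 1.57): reflection off a higher-index medium gives a half-wave phase shift.
Zero or two π shifts → no net half-wave offset.
For strong reflection here: 2 n t cos θ_r = m λ.
Snell's law: 1.0 sin 34.3° = 1.48 sin θ_r → sin θ_r = 0.381, cos θ_r = 0.925.
Minimum nonzero at m = 1: t = λ / (2 n cos θ_r) = 602 / (2 × 1.48 × 0.925) = 220 nm.

220 nm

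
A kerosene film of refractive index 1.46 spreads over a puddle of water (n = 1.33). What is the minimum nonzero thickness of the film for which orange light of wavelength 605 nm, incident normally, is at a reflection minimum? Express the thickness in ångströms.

Ray reflecting at the top interface goes from n = 1.0 toward n = 1.46: a half-wave phase shift.
At the lower boundary (n = 1.46 to n = 1.33) the reflected ray undergoes no phase shift.
Net: one phase inversion between the two reflected rays.
For dark reflection here: 2 n t = m λ.
Minimum nonzero at m = 1: t = λ / (2 n) = 605 / (2 × 1.46) = 207 nm.

2072 Å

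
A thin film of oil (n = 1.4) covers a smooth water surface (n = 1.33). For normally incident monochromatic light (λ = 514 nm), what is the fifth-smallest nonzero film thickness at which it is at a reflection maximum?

Ray reflecting at the top interface goes from n = 1.0 toward n = 1.4: a half-wave phase shift.
Ray reflecting at the bottom interface goes from n = 1.4 toward n = 1.33: no phase shift.
Net: one phase inversion between the two reflected rays.
So the condition for constructive reflection is 2 n t = (m + ½) λ.
The fifth-smallest nonzero thickness corresponds to m = 4: t = (m + ½) λ / (2 n) = 4.50 × 514 / (2 × 1.4) = 826 nm.

826 nm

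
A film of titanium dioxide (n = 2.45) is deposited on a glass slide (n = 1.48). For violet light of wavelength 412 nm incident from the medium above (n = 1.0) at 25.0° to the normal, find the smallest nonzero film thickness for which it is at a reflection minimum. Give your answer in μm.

Ray reflecting at the top interface goes from n = 1.0 toward n = 2.45: a half-wave phase shift.
Ray reflecting at the bottom interface goes from n = 2.45 toward n = 1.48: no phase shift.
Exactly one π shift → a net half-wave offset.
For minimum reflection here: 2 n t cos θ_r = m λ.
Snell's law: 1.0 sin 25.0° = 2.45 sin θ_r → sin θ_r = 0.172, cos θ_r = 0.985.
Minimum nonzero at m = 1: t = λ / (2 n cos θ_r) = 412 / (2 × 2.45 × 0.985) = 85.4 nm.

0.0854 μm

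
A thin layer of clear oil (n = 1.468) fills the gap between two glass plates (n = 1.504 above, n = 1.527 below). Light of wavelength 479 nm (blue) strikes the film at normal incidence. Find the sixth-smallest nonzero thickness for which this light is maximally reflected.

Top surface (1.504 → 1.468): reflection off a lower-index medium gives no phase shift.
At the lower boundary (n = 1.468 to n = 1.527) the reflected ray undergoes a half-wave phase shift.
Net: one phase inversion between the two reflected rays.
With one net inversion, constructive interference in reflection requires 2 n t = (m + ½) λ.
The sixth-smallest nonzero thickness corresponds to m = 5: t = (m + ½) λ / (2 n) = 5.50 × 479 / (2 × 1.468) = 897 nm.

897 nm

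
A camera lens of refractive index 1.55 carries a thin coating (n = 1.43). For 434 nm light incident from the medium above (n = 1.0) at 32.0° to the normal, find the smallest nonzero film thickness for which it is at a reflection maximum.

163 nm

At the upper boundary (n = 1.0 to n = 1.43) the reflected ray undergoes a half-wave phase shift.
Bottom surface (1.43 → 1.55): reflection off a higher-index medium gives a half-wave phase shift.
Zero or two π shifts → no net half-wave offset.
So the condition for constructive reflection is 2 n t cos θ_r = m λ.
Snell's law: 1.0 sin 32.0° = 1.43 sin θ_r → sin θ_r = 0.371, cos θ_r = 0.929.
Minimum nonzero at m = 1: t = λ / (2 n cos θ_r) = 434 / (2 × 1.43 × 0.929) = 163 nm.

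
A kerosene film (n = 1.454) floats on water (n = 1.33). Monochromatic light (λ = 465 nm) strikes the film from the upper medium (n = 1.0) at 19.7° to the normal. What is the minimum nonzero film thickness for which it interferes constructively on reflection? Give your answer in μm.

Top surface (1.0 → 1.454): reflection off a higher-index medium gives a half-wave phase shift.
Ray reflecting at the bottom interface goes from n = 1.454 toward n = 1.33: no phase shift.
Net: one phase inversion between the two reflected rays.
For maximum reflection here: 2 n t cos θ_r = (m + ½) λ.
Snell's law: 1.0 sin 19.7° = 1.454 sin θ_r → sin θ_r = 0.232, cos θ_r = 0.973.
Minimum at m = 0: t = λ / (4 n cos θ_r) = 465 / (4 × 1.454 × 0.973) = 82.2 nm.

0.0822 μm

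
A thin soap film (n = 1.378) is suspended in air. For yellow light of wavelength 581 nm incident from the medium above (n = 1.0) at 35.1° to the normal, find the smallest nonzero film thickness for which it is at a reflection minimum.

Top surface (1.0 → 1.378): reflection off a higher-index medium gives a half-wave phase shift.
At the lower boundary (n = 1.378 to n = 1.0) the reflected ray undergoes no phase shift.
Net: one phase inversion between the two reflected rays.
For dark reflection here: 2 n t cos θ_r = m λ.
Snell's law: 1.0 sin 35.1° = 1.378 sin θ_r → sin θ_r = 0.417, cos θ_r = 0.909.
Minimum nonzero at m = 1: t = λ / (2 n cos θ_r) = 581 / (2 × 1.378 × 0.909) = 232 nm.

232 nm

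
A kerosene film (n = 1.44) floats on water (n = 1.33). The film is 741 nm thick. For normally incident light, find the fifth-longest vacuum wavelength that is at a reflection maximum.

At the upper boundary (n = 1.0 to n = 1.44) the reflected ray undergoes a half-wave phase shift.
Bottom surface (1.44 → 1.33): reflection off a lower-index medium gives no phase shift.
Net: one phase inversion between the two reflected rays.
So the condition for constructive reflection is 2 n t = (m + ½) λ.
λ = 2 n t / (m + ½). The fifth-longest wavelength is m = 4: λ = 2 × 1.44 × 741 / 4.50 = 474 nm.

474 nm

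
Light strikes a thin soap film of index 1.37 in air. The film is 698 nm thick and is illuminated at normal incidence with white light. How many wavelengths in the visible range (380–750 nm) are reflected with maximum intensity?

Ray reflecting at the top interface goes from n = 1.0 toward n = 1.37: a half-wave phase shift.
Bottom surface (1.37 → 1.0): reflection off a lower-index medium gives no phase shift.
Net: one phase inversion between the two reflected rays.
With one net inversion, constructive interference in reflection requires 2 n t = (m + ½) λ.
λ = 2 n t / (m + ½) = 1913 / (m + ½) nm.
m=2: 765 nm (IR); m=3: 546 nm (visible); m=4: 425 nm (visible); m=5: 348 nm (UV).

2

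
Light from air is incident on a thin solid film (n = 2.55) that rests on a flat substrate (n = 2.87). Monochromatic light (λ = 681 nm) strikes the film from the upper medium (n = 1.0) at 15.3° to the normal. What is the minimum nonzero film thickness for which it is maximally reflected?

134 nm

Top surface (1.0 → 2.55): reflection off a higher-index medium gives a half-wave phase shift.
At the lower boundary (n = 2.55 to n = 2.87) the reflected ray undergoes a half-wave phase shift.
Zero or two π shifts → no net half-wave offset.
So the condition for constructive reflection is 2 n t cos θ_r = m λ.
Snell's law: 1.0 sin 15.3° = 2.55 sin θ_r → sin θ_r = 0.103, cos θ_r = 0.995.
Minimum nonzero at m = 1: t = λ / (2 n cos θ_r) = 681 / (2 × 2.55 × 0.995) = 134 nm.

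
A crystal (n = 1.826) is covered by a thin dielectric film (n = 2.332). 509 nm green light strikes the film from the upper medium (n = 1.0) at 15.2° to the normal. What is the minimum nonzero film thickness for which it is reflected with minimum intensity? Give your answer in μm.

Ray reflecting at the top interface goes from n = 1.0 toward n = 2.332: a half-wave phase shift.
Ray reflecting at the bottom interface goes from n = 2.332 toward n = 1.826: no phase shift.
Net: one phase inversion between the two reflected rays.
For weak reflection here: 2 n t cos θ_r = m λ.
Snell's law: 1.0 sin 15.2° = 2.332 sin θ_r → sin θ_r = 0.112, cos θ_r = 0.994.
Minimum nonzero at m = 1: t = λ / (2 n cos θ_r) = 509 / (2 × 2.332 × 0.994) = 110 nm.

0.110 μm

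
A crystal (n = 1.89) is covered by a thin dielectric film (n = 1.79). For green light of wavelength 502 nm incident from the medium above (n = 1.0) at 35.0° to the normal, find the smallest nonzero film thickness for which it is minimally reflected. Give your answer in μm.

0.0740 μm

Ray reflecting at the top interface goes from n = 1.0 toward n = 1.79: a half-wave phase shift.
Bottom surface (1.79 → 1.89): reflection off a higher-index medium gives a half-wave phase shift.
Zero or two π shifts → no net half-wave offset.
For minimum reflection here: 2 n t cos θ_r = (m + ½) λ.
Snell's law: 1.0 sin 35.0° = 1.79 sin θ_r → sin θ_r = 0.320, cos θ_r = 0.947.
Minimum at m = 0: t = λ / (4 n cos θ_r) = 502 / (4 × 1.79 × 0.947) = 74.0 nm.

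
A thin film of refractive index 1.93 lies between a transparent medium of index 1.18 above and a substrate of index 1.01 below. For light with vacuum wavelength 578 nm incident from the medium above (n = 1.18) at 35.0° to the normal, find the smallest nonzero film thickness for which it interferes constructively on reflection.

79.9 nm

Top surface (1.18 → 1.93): reflection off a higher-index medium gives a half-wave phase shift.
Bottom surface (1.93 → 1.01): reflection off a lower-index medium gives no phase shift.
Net: one phase inversion between the two reflected rays.
With one net inversion, constructive interference in reflection requires 2 n t cos θ_r = (m + ½) λ.
Snell's law: 1.18 sin 35.0° = 1.93 sin θ_r → sin θ_r = 0.351, cos θ_r = 0.936.
Minimum at m = 0: t = λ / (4 n cos θ_r) = 578 / (4 × 1.93 × 0.936) = 79.9 nm.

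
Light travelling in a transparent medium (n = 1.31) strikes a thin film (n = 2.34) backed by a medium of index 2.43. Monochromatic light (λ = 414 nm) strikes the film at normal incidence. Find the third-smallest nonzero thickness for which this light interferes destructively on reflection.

Ray reflecting at the top interface goes from n = 1.31 toward n = 2.34: a half-wave phase shift.
At the lower boundary (n = 2.34 to n = 2.43) the reflected ray undergoes a half-wave phase shift.
Net: no relative phase inversion (both shifts match).
With no net inversion, destructive interference in reflection requires 2 n t = (m + ½) λ.
The third-smallest nonzero thickness corresponds to m = 2: t = (m + ½) λ / (2 n) = 2.50 × 414 / (2 × 2.34) = 221 nm.

221 nm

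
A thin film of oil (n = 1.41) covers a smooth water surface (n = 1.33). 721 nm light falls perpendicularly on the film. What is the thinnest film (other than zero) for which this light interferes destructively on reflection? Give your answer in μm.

At the upper boundary (n = 1.0 to n = 1.41) the reflected ray undergoes a half-wave phase shift.
Ray reflecting at the bottom interface goes from n = 1.41 toward n = 1.33: no phase shift.
Net: one phase inversion between the two reflected rays.
So the condition for destructive reflection is 2 n t = m λ.
Minimum nonzero at m = 1: t = λ / (2 n) = 721 / (2 × 1.41) = 256 nm.

0.256 μm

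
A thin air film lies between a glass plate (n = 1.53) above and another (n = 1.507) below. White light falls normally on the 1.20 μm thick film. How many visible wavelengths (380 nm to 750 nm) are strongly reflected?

At the upper boundary (n = 1.53 to n = 1.0) the reflected ray undergoes no phase shift.
Bottom surface (1.0 → 1.507): reflection off a higher-index medium gives a half-wave phase shift.
The two reflections differ by half a wavelength.
For maximum reflection here: 2 n t = (m + ½) λ.
λ = 2 n t / (m + ½) = 2400 / (m + ½) nm.
m=2: 960 nm (IR); m=3: 686 nm (visible); m=4: 533 nm (visible); m=5: 436 nm (visible); m=6: 369 nm (UV).

3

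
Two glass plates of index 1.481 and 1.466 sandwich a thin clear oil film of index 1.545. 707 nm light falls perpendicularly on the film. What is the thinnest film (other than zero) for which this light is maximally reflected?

114 nm

Ray reflecting at the top interface goes from n = 1.481 toward n = 1.545: a half-wave phase shift.
At the lower boundary (n = 1.545 to n = 1.466) the reflected ray undergoes no phase shift.
Net: one phase inversion between the two reflected rays.
For strong reflection here: 2 n t = (m + ½) λ.
Minimum at m = 0: t = λ / (4 n) = 707 / (4 × 1.545) = 114 nm.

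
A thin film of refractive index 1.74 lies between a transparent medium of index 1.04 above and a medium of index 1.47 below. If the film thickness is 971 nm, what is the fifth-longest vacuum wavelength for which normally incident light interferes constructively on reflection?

Ray reflecting at the top interface goes from n = 1.04 toward n = 1.74: a half-wave phase shift.
Ray reflecting at the bottom interface goes from n = 1.74 toward n = 1.47: no phase shift.
The two reflections differ by half a wavelength.
For bright reflection here: 2 n t = (m + ½) λ.
λ = 2 n t / (m + ½). The fifth-longest wavelength is m = 4: λ = 2 × 1.74 × 971 / 4.50 = 751 nm.

751 nm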